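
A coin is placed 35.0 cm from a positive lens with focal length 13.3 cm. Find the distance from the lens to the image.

21.5 cm

Thin-lens equation: 1/d_i = 1/f − 1/d_o = 1/(13.30) − 1/(35.0) = 0.07519 − 0.02857 = 0.04662, so d_i = 21.5 cm.
The image is real, inverted and reduced, on the far side of the lens.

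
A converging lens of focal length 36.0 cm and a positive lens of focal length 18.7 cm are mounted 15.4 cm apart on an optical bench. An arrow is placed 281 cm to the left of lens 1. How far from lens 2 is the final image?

10.9 cm

Lens 1: 1/d_i1 = 1/f₁ − 1/d_o1 = 1/(36.0) − 1/(281) = 0.02422, so d_i1 = 41.29 cm.
The intermediate image is 41.29 cm to the right of lens 1, which lies 25.89 cm to the right of lens 2 — a virtual object — so d_o2 = −25.89 cm.
Lens 2: 1/d_i2 = 1/f₂ − 1/d_o2 = 1/(18.7) − 1/(-25.89) = 0.09210, so d_i2 = 10.9 cm.
The final image is real, 10.9 cm to the right of lens 2 (overall magnification ≈ -0.062).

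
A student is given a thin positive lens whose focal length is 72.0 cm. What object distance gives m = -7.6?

m = −d_i/d_o ⇒ d_i = −m·d_o.
1/f = 1/d_o + 1/d_i = 1/d_o − 1/(m·d_o) = (1 − 1/m)/d_o, so d_o = f(1 − 1/m) = (72.00)(1 − 1/(-7.6)) = 81.5 cm.

81.5 cm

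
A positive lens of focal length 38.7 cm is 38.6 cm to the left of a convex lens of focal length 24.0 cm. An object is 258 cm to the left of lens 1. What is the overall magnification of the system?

m = -0.137

Lens 1: 1/d_i1 = 1/(38.7) − 1/(258) = 0.02196, so d_i1 = 45.53 cm; m₁ = −d_i1/d_o1 = -0.1765.
d_o2 = 38.6 − (45.53) = -6.930 cm (virtual object).
Lens 2: 1/d_i2 = 1/(24.0) − 1/(-6.930) = 0.1860, so d_i2 = 5.377 cm; m₂ = −d_i2/d_o2 = +0.7759.
m = m₁·m₂ = (-0.1765)(+0.7759) = -0.137.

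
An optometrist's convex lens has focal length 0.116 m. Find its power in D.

P = 1/f = 1/(0.116 m) = +8.62 D.

P = +8.62 D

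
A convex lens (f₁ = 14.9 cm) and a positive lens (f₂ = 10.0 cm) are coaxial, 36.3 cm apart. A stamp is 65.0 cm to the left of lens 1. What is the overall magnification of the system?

Lens 1: 1/d_i1 = 1/(14.9) − 1/(65.0) = 0.05173, so d_i1 = 19.33 cm; m₁ = −d_i1/d_o1 = -0.2974.
d_o2 = 36.3 − (19.33) = 16.97 cm.
Lens 2: 1/d_i2 = 1/(10.0) − 1/(16.97) = 0.04107, so d_i2 = 24.35 cm; m₂ = −d_i2/d_o2 = -1.435.
m = m₁·m₂ = (-0.2974)(-1.435) = +0.427.

m = +0.427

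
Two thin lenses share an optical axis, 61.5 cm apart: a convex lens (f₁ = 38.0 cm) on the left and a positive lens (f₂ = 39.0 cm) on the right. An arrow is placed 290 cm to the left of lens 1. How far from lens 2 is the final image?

32.6 cm

Lens 1: 1/d_i1 = 1/f₁ − 1/d_o1 = 1/(38.0) − 1/(290) = 0.02287, so d_i1 = 43.73 cm.
The intermediate image is 43.73 cm to the right of lens 1, which is 61.5 − (43.73) = 17.77 cm to the left of lens 2, so d_o2 = +17.77 cm.
Lens 2: 1/d_i2 = 1/f₂ − 1/d_o2 = 1/(39.0) − 1/(17.77) = -0.03063, so d_i2 = -32.6 cm.
The final image is virtual, 32.6 cm to the left of lens 2 (overall magnification ≈ -0.28).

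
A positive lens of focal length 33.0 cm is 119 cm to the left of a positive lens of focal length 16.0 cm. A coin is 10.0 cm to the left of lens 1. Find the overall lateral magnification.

Lens 1: 1/d_i1 = 1/(33.0) − 1/(10.0) = -0.06970, so d_i1 = -14.35 cm; m₁ = −d_i1/d_o1 = +1.435.
d_o2 = 119 − (-14.35) = 133.3 cm.
Lens 2: 1/d_i2 = 1/(16.0) − 1/(133.3) = 0.05500, so d_i2 = 18.18 cm; m₂ = −d_i2/d_o2 = -0.1364.
m = m₁·m₂ = (+1.435)(-0.1364) = -0.196.

m = -0.196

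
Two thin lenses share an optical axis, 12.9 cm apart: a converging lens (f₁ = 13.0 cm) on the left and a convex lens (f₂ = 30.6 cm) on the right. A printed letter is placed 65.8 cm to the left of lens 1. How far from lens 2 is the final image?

Lens 1: 1/d_i1 = 1/f₁ − 1/d_o1 = 1/(13.0) − 1/(65.8) = 0.06173, so d_i1 = 16.20 cm.
The intermediate image is 16.20 cm to the right of lens 1, which lies 3.300 cm to the right of lens 2 — a virtual object — so d_o2 = −3.300 cm.
Lens 2: 1/d_i2 = 1/f₂ − 1/d_o2 = 1/(30.6) − 1/(-3.300) = 0.3357, so d_i2 = 2.98 cm.
The final image is real, 2.98 cm to the right of lens 2 (overall magnification ≈ -0.22).

2.98 cm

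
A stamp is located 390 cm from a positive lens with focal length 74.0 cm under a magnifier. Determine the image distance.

91.3 cm

Lens equation: 1/v = 1/f − 1/u = 1/(74.00) − 1/(390) = 0.01351 − 0.002564 = 0.01095, so v = 91.3 cm.
The image is real, inverted and reduced, on the far side of the lens.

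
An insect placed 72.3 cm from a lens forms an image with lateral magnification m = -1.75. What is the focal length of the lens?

f = 46.0 cm (converging)

m = −d_i/d_o ⇒ d_i = −m·d_o = −(-1.75)·(72.3) = 126.5 cm.
1/f = 1/d_o + 1/d_i = 1/(72.3) + 1/(126.5) = 0.02174, so f = 46.0 cm.
Since f is positive, the lens is converging.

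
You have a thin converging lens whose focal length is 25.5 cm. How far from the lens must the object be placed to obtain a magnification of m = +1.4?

7.29 cm

m = −d_i/d_o ⇒ d_i = −m·d_o.
1/f = 1/d_o + 1/d_i = 1/d_o − 1/(m·d_o) = (1 − 1/m)/d_o, so d_o = f(1 − 1/m) = (25.50)(1 − 1/(+1.4)) = 7.29 cm.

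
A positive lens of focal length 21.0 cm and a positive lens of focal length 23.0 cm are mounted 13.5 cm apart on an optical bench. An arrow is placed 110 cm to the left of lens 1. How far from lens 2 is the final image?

8.08 cm

Lens 1: 1/d_i1 = 1/f₁ − 1/d_o1 = 1/(21.0) − 1/(110) = 0.03853, so d_i1 = 25.96 cm.
The intermediate image is 25.96 cm to the right of lens 1, which lies 12.46 cm to the right of lens 2 — a virtual object — so d_o2 = −12.46 cm.
Lens 2: 1/d_i2 = 1/f₂ − 1/d_o2 = 1/(23.0) − 1/(-12.46) = 0.1237, so d_i2 = 8.08 cm.
The final image is real, 8.08 cm to the right of lens 2 (overall magnification ≈ -0.15).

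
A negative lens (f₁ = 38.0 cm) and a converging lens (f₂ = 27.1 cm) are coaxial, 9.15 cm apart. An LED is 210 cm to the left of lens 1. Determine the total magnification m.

m = -0.292

f₁ = −38.0 cm (diverging).
Lens 1: 1/d_i1 = 1/(-38.0) − 1/(210) = -0.03108, so d_i1 = -32.18 cm; m₁ = −d_i1/d_o1 = +0.1532.
d_o2 = 9.15 − (-32.18) = 41.33 cm.
Lens 2: 1/d_i2 = 1/(27.1) − 1/(41.33) = 0.01270, so d_i2 = 78.71 cm; m₂ = −d_i2/d_o2 = -1.904.
m = m₁·m₂ = (+0.1532)(-1.904) = -0.292.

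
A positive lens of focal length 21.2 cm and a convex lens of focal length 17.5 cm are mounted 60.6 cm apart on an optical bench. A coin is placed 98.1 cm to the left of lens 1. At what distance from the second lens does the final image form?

Lens 1: 1/d_i1 = 1/f₁ − 1/d_o1 = 1/(21.2) − 1/(98.1) = 0.03698, so d_i1 = 27.04 cm.
The intermediate image is 27.04 cm to the right of lens 1, which is 60.6 − (27.04) = 33.56 cm to the left of lens 2, so d_o2 = +33.56 cm.
Lens 2: 1/d_i2 = 1/f₂ − 1/d_o2 = 1/(17.5) − 1/(33.56) = 0.02735, so d_i2 = 36.6 cm.
The final image is real, 36.6 cm to the right of lens 2 (overall magnification ≈ 0.30).

36.6 cm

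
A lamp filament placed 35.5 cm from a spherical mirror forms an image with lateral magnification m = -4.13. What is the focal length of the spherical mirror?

m = −d_i/d_o ⇒ d_i = −m·d_o = −(-4.13)·(35.5) = 146.6 cm.
1/f = 1/d_o + 1/d_i = 1/(35.5) + 1/(146.6) = 0.03499, so f = 28.6 cm.
Since f is positive, the spherical mirror is concave.

f = 28.6 cm (concave)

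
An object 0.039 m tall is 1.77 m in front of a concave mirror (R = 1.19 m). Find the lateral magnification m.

f = R/2 = 1.19/2 = 0.5950 m.
1/d_i = 1/f − 1/d_o = 1/(0.5950) − 1/(1.77) = 1.116, so d_i = 0.8963 m.
m = −d_i/d_o = −(0.8963)/(1.77) = -0.506.
The image is real, inverted and reduced, in front of the mirror.

m = -0.506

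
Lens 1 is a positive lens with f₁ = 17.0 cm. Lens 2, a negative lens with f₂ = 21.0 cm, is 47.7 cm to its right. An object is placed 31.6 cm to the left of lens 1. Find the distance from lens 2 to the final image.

7.18 cm

Lens 1: 1/d_i1 = 1/f₁ − 1/d_o1 = 1/(17.0) − 1/(31.6) = 0.02718, so d_i1 = 36.79 cm.
The intermediate image is 36.79 cm to the right of lens 1, which is 47.7 − (36.79) = 10.91 cm to the left of lens 2, so d_o2 = +10.91 cm.
Lens 2 is diverging, so f₂ = −21.0 cm.
Lens 2: 1/d_i2 = 1/f₂ − 1/d_o2 = 1/(-21.0) − 1/(10.91) = -0.1393, so d_i2 = -7.18 cm.
The final image is virtual, 7.18 cm to the left of lens 2 (overall magnification ≈ -0.77).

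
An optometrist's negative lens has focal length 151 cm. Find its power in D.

P = -0.662 D

For a negative lens, f = −151 cm.
f = -151 cm = -1.51 m.
P = 1/f = 1/(-1.51 m) = -0.662 D.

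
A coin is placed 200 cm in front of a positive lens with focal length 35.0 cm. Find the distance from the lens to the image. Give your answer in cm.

Lens equation: 1/s_i = 1/f − 1/s_o = 1/(35.00) − 1/(200) = 0.02857 − 0.005000 = 0.02357, so s_i = 42.4 cm.
The image is real, inverted and reduced, on the far side of the lens.

42.4 cm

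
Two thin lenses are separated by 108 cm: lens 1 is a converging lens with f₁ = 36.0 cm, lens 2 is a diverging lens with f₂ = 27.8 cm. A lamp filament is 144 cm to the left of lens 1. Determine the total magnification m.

Lens 1: 1/d_i1 = 1/(36.0) − 1/(144) = 0.02083, so d_i1 = 48.00 cm; m₁ = −d_i1/d_o1 = -0.3333.
d_o2 = 108 − (48.00) = 60.00 cm.
f₂ = −27.8 cm (diverging).
Lens 2: 1/d_i2 = 1/(-27.8) − 1/(60.00) = -0.05264, so d_i2 = -19.00 cm; m₂ = −d_i2/d_o2 = +0.3166.
m = m₁·m₂ = (-0.3333)(+0.3166) = -0.106.

m = -0.106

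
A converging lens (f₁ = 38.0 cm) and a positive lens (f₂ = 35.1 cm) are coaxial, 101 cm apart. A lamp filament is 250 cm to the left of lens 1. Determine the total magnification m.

Lens 1: 1/d_i1 = 1/(38.0) − 1/(250) = 0.02232, so d_i1 = 44.81 cm; m₁ = −d_i1/d_o1 = -0.1792.
d_o2 = 101 − (44.81) = 56.19 cm.
Lens 2: 1/d_i2 = 1/(35.1) − 1/(56.19) = 0.01069, so d_i2 = 93.52 cm; m₂ = −d_i2/d_o2 = -1.664.
m = m₁·m₂ = (-0.1792)(-1.664) = +0.298.

m = +0.298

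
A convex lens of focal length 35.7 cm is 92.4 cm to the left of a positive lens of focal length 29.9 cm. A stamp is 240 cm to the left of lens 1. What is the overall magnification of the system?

Lens 1: 1/d_i1 = 1/(35.7) − 1/(240) = 0.02384, so d_i1 = 41.94 cm; m₁ = −d_i1/d_o1 = -0.1747.
d_o2 = 92.4 − (41.94) = 50.46 cm.
Lens 2: 1/d_i2 = 1/(29.9) − 1/(50.46) = 0.01363, so d_i2 = 73.38 cm; m₂ = −d_i2/d_o2 = -1.454.
m = m₁·m₂ = (-0.1747)(-1.454) = +0.254.

m = +0.254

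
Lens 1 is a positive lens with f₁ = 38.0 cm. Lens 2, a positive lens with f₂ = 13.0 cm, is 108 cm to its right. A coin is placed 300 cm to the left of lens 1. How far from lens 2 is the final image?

Lens 1: 1/d_i1 = 1/f₁ − 1/d_o1 = 1/(38.0) − 1/(300) = 0.02298, so d_i1 = 43.51 cm.
The intermediate image is 43.51 cm to the right of lens 1, which is 108 − (43.51) = 64.49 cm to the left of lens 2, so d_o2 = +64.49 cm.
Lens 2: 1/d_i2 = 1/f₂ − 1/d_o2 = 1/(13.0) − 1/(64.49) = 0.06142, so d_i2 = 16.3 cm.
The final image is real, 16.3 cm to the right of lens 2 (overall magnification ≈ 0.037).

16.3 cm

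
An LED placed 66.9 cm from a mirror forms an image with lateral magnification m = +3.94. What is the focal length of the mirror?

f = 89.7 cm (concave)

m = −d_i/d_o ⇒ d_i = −m·d_o = −(+3.94)·(66.9) = -263.6 cm.
1/f = 1/d_o + 1/d_i = 1/(66.9) + 1/(-263.6) = 0.01115, so f = 89.7 cm.
Since f is positive, the mirror is concave.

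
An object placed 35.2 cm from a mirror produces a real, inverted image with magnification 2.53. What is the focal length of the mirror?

m = −d_i/d_o ⇒ d_i = −m·d_o = −(-2.53)·(35.2) = 89.06 cm.
1/f = 1/d_o + 1/d_i = 1/(35.2) + 1/(89.06) = 0.03964, so f = 25.2 cm.
Since f is positive, the mirror is concave.

f = 25.2 cm (concave)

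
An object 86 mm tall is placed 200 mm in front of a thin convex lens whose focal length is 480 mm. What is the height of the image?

147 mm

1/d_i = 1/f − 1/d_o = 1/(480.0) − 1/(200) = -0.002917, so d_i = -342.9 mm.
m = −d_i/d_o = +1.714.
|h_i| = |m|·h_o = 1.714 × 86 = 147 mm. The image is virtual, upright and enlarged, on the same side as the object.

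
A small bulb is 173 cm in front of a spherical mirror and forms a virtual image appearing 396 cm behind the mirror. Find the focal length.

Virtual image ⇒ d_i = −396 cm.
1/f = 1/d_o + 1/d_i = 1/(173) + 1/(-396) = 0.003255, so f = 307 cm.
Since f is positive, the spherical mirror is concave.

f = 307 cm (concave)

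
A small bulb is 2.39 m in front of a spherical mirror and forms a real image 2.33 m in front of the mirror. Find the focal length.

f = 1.18 m (concave)

Real image ⇒ d_i = +2.33 m.
1/f = 1/d_o + 1/d_i = 1/(2.39) + 1/(2.33) = 0.8476, so f = 1.18 m.
Since f is positive, the spherical mirror is concave.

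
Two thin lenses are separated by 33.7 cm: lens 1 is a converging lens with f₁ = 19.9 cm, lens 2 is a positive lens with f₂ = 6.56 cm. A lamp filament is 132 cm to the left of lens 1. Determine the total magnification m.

m = +0.314

Lens 1: 1/d_i1 = 1/(19.9) − 1/(132) = 0.04268, so d_i1 = 23.43 cm; m₁ = −d_i1/d_o1 = -0.1775.
d_o2 = 33.7 − (23.43) = 10.27 cm.
Lens 2: 1/d_i2 = 1/(6.56) − 1/(10.27) = 0.05507, so d_i2 = 18.16 cm; m₂ = −d_i2/d_o2 = -1.768.
m = m₁·m₂ = (-0.1775)(-1.768) = +0.314.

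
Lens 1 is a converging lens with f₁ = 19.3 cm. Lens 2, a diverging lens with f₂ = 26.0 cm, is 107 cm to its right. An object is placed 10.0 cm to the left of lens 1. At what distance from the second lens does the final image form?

Lens 1: 1/d_i1 = 1/f₁ − 1/d_o1 = 1/(19.3) − 1/(10.0) = -0.04819, so d_i1 = -20.75 cm.
The intermediate image is 20.75 cm to the left of lens 1 (virtual), which is 107 − (-20.75) = 127.8 cm to the left of lens 2, so d_o2 = +127.8 cm.
Lens 2 is diverging, so f₂ = −26.0 cm.
Lens 2: 1/d_i2 = 1/f₂ − 1/d_o2 = 1/(-26.0) − 1/(127.8) = -0.04629, so d_i2 = -21.6 cm.
The final image is virtual, 21.6 cm to the left of lens 2 (overall magnification ≈ 0.35).

21.6 cm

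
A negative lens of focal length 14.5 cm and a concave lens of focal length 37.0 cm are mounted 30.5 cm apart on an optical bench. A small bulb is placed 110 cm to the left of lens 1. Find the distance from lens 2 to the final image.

20.0 cm

Lens 1 is diverging, so f₁ = −14.5 cm.
Lens 1: 1/d_i1 = 1/f₁ − 1/d_o1 = 1/(-14.5) − 1/(110) = -0.07806, so d_i1 = -12.81 cm.
The intermediate image is 12.81 cm to the left of lens 1 (virtual), which is 30.5 − (-12.81) = 43.31 cm to the left of lens 2, so d_o2 = +43.31 cm.
Lens 2 is diverging, so f₂ = −37.0 cm.
Lens 2: 1/d_i2 = 1/f₂ − 1/d_o2 = 1/(-37.0) − 1/(43.31) = -0.05012, so d_i2 = -20.0 cm.
The final image is virtual, 20.0 cm to the left of lens 2 (overall magnification ≈ 0.054).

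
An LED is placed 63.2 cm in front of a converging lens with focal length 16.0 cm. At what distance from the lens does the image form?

21.4 cm

Lens equation: 1/q = 1/f − 1/p = 1/(16.00) − 1/(63.2) = 0.06250 − 0.01582 = 0.04668, so q = 21.4 cm.
The image is real, inverted and reduced, on the far side of the lens.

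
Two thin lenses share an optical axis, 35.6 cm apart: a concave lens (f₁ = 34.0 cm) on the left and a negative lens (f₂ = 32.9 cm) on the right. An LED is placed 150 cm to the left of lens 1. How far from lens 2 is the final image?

Lens 1 is diverging, so f₁ = −34.0 cm.
Lens 1: 1/d_i1 = 1/f₁ − 1/d_o1 = 1/(-34.0) − 1/(150) = -0.03608, so d_i1 = -27.72 cm.
The intermediate image is 27.72 cm to the left of lens 1 (virtual), which is 35.6 − (-27.72) = 63.32 cm to the left of lens 2, so d_o2 = +63.32 cm.
Lens 2 is diverging, so f₂ = −32.9 cm.
Lens 2: 1/d_i2 = 1/f₂ − 1/d_o2 = 1/(-32.9) − 1/(63.32) = -0.04619, so d_i2 = -21.7 cm.
The final image is virtual, 21.7 cm to the left of lens 2 (overall magnification ≈ 0.063).

21.7 cm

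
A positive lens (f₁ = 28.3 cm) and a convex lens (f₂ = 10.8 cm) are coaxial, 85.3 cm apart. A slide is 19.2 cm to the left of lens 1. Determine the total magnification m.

Lens 1: 1/d_i1 = 1/(28.3) − 1/(19.2) = -0.01675, so d_i1 = -59.71 cm; m₁ = −d_i1/d_o1 = +3.110.
d_o2 = 85.3 − (-59.71) = 145.0 cm.
Lens 2: 1/d_i2 = 1/(10.8) − 1/(145.0) = 0.08570, so d_i2 = 11.67 cm; m₂ = −d_i2/d_o2 = -0.08048.
m = m₁·m₂ = (+3.110)(-0.08048) = -0.250.

m = -0.250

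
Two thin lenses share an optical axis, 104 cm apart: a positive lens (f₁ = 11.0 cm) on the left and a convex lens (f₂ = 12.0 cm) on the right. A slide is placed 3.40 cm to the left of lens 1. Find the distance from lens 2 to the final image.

13.5 cm

Lens 1: 1/d_i1 = 1/f₁ − 1/d_o1 = 1/(11.0) − 1/(3.40) = -0.2032, so d_i1 = -4.921 cm.
The intermediate image is 4.921 cm to the left of lens 1 (virtual), which is 104 − (-4.921) = 108.9 cm to the left of lens 2, so d_o2 = +108.9 cm.
Lens 2: 1/d_i2 = 1/f₂ − 1/d_o2 = 1/(12.0) − 1/(108.9) = 0.07415, so d_i2 = 13.5 cm.
The final image is real, 13.5 cm to the right of lens 2 (overall magnification ≈ -0.18).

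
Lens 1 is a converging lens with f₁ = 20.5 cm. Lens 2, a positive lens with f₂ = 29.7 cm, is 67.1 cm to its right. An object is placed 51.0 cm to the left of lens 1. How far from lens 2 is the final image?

Lens 1: 1/d_i1 = 1/f₁ − 1/d_o1 = 1/(20.5) − 1/(51.0) = 0.02917, so d_i1 = 34.28 cm.
The intermediate image is 34.28 cm to the right of lens 1, which is 67.1 − (34.28) = 32.82 cm to the left of lens 2, so d_o2 = +32.82 cm.
Lens 2: 1/d_i2 = 1/f₂ − 1/d_o2 = 1/(29.7) − 1/(32.82) = 0.003201, so d_i2 = 312 cm.
The final image is real, 312 cm to the right of lens 2 (overall magnification ≈ 6.4).

312 cm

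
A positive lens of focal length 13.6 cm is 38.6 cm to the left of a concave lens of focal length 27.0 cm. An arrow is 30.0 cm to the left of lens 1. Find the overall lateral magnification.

m = -0.550

Lens 1: 1/d_i1 = 1/(13.6) − 1/(30.0) = 0.04020, so d_i1 = 24.88 cm; m₁ = −d_i1/d_o1 = -0.8293.
d_o2 = 38.6 − (24.88) = 13.72 cm.
f₂ = −27.0 cm (diverging).
Lens 2: 1/d_i2 = 1/(-27.0) − 1/(13.72) = -0.1099, so d_i2 = -9.097 cm; m₂ = −d_i2/d_o2 = +0.6631.
m = m₁·m₂ = (-0.8293)(+0.6631) = -0.550.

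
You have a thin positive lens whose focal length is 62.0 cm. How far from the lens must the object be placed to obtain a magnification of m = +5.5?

50.7 cm

m = −d_i/d_o ⇒ d_i = −m·d_o.
1/f = 1/d_o + 1/d_i = 1/d_o − 1/(m·d_o) = (1 − 1/m)/d_o, so d_o = f(1 − 1/m) = (62.00)(1 − 1/(+5.5)) = 50.7 cm.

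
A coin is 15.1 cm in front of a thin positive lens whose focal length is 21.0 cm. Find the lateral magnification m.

m = +3.56

1/d_i = 1/f − 1/d_o = 1/(21.00) − 1/(15.1) = -0.01861, so d_i = -53.75 cm.
m = −d_i/d_o = −(-53.75)/(15.1) = +3.56.
The image is virtual, upright and enlarged, on the same side as the object.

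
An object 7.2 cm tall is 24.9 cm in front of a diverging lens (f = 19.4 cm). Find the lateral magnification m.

m = +0.438

For a diverging lens, f = -19.4 cm.
1/d_i = 1/f − 1/d_o = 1/(-19.40) − 1/(24.9) = -0.09171, so d_i = -10.90 cm.
m = −d_i/d_o = −(-10.90)/(24.9) = +0.438.
The image is virtual, upright and reduced, on the same side as the object.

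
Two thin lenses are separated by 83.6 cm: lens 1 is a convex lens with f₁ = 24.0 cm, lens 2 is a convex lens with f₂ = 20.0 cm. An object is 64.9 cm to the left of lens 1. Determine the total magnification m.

m = +0.460

Lens 1: 1/d_i1 = 1/(24.0) − 1/(64.9) = 0.02626, so d_i1 = 38.08 cm; m₁ = −d_i1/d_o1 = -0.5867.
d_o2 = 83.6 − (38.08) = 45.52 cm.
Lens 2: 1/d_i2 = 1/(20.0) − 1/(45.52) = 0.02803, so d_i2 = 35.67 cm; m₂ = −d_i2/d_o2 = -0.7837.
m = m₁·m₂ = (-0.5867)(-0.7837) = +0.460.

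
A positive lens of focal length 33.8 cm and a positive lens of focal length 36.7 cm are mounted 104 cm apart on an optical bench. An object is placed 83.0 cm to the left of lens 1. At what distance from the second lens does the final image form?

Lens 1: 1/d_i1 = 1/f₁ − 1/d_o1 = 1/(33.8) − 1/(83.0) = 0.01754, so d_i1 = 57.02 cm.
The intermediate image is 57.02 cm to the right of lens 1, which is 104 − (57.02) = 46.98 cm to the left of lens 2, so d_o2 = +46.98 cm.
Lens 2: 1/d_i2 = 1/f₂ − 1/d_o2 = 1/(36.7) − 1/(46.98) = 0.005962, so d_i2 = 168 cm.
The final image is real, 168 cm to the right of lens 2 (overall magnification ≈ 2.5).

168 cm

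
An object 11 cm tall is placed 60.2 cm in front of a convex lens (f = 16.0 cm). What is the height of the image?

1/d_i = 1/f − 1/d_o = 1/(16.00) − 1/(60.2) = 0.04589, so d_i = 21.79 cm.
m = −d_i/d_o = -0.3620.
|h_i| = |m|·h_o = 0.3620 × 11 = 3.98 cm. The image is real, inverted and reduced, on the far side of the lens.

3.98 cm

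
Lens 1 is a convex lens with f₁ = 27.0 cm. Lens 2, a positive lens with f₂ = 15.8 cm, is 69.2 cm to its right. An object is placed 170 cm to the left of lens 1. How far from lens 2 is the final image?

Lens 1: 1/d_i1 = 1/f₁ − 1/d_o1 = 1/(27.0) − 1/(170) = 0.03115, so d_i1 = 32.10 cm.
The intermediate image is 32.10 cm to the right of lens 1, which is 69.2 − (32.10) = 37.10 cm to the left of lens 2, so d_o2 = +37.10 cm.
Lens 2: 1/d_i2 = 1/f₂ − 1/d_o2 = 1/(15.8) − 1/(37.10) = 0.03634, so d_i2 = 27.5 cm.
The final image is real, 27.5 cm to the right of lens 2 (overall magnification ≈ 0.14).

27.5 cm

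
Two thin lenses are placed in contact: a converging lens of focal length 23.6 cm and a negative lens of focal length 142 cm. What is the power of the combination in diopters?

P = +3.53 D

P₁ = 1/f₁ = 1/(0.236 m) = +4.237 D; P₂ = 1/f₂ = 1/(-1.42 m) = -0.7042 D.
For thin lenses in contact, P = P₁ + P₂ = (+4.237) + (-0.7042) = +3.53 D.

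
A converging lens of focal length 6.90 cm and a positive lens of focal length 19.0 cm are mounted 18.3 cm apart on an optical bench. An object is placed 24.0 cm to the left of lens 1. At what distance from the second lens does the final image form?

Lens 1: 1/d_i1 = 1/f₁ − 1/d_o1 = 1/(6.90) − 1/(24.0) = 0.1033, so d_i1 = 9.684 cm.
The intermediate image is 9.684 cm to the right of lens 1, which is 18.3 − (9.684) = 8.616 cm to the left of lens 2, so d_o2 = +8.616 cm.
Lens 2: 1/d_i2 = 1/f₂ − 1/d_o2 = 1/(19.0) − 1/(8.616) = -0.06343, so d_i2 = -15.8 cm.
The final image is virtual, 15.8 cm to the left of lens 2 (overall magnification ≈ -0.74).

15.8 cm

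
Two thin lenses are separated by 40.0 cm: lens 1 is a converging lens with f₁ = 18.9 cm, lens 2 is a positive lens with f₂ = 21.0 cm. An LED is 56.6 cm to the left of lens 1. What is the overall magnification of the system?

m = -1.12

Lens 1: 1/d_i1 = 1/(18.9) − 1/(56.6) = 0.03524, so d_i1 = 28.38 cm; m₁ = −d_i1/d_o1 = -0.5014.
d_o2 = 40.0 − (28.38) = 11.62 cm.
Lens 2: 1/d_i2 = 1/(21.0) − 1/(11.62) = -0.03844, so d_i2 = -26.01 cm; m₂ = −d_i2/d_o2 = +2.239.
m = m₁·m₂ = (-0.5014)(+2.239) = -1.12.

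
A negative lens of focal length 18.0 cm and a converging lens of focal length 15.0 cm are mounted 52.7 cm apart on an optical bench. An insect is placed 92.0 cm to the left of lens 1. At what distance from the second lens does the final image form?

Lens 1 is diverging, so f₁ = −18.0 cm.
Lens 1: 1/d_i1 = 1/f₁ − 1/d_o1 = 1/(-18.0) − 1/(92.0) = -0.06643, so d_i1 = -15.05 cm.
The intermediate image is 15.05 cm to the left of lens 1 (virtual), which is 52.7 − (-15.05) = 67.75 cm to the left of lens 2, so d_o2 = +67.75 cm.
Lens 2: 1/d_i2 = 1/f₂ − 1/d_o2 = 1/(15.0) − 1/(67.75) = 0.05191, so d_i2 = 19.3 cm.
The final image is real, 19.3 cm to the right of lens 2 (overall magnification ≈ -0.047).

19.3 cm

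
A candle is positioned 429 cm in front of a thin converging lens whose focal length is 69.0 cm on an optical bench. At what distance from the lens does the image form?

82.2 cm

Thin-lens equation: 1/v = 1/f − 1/u = 1/(69.00) − 1/(429) = 0.01449 − 0.002331 = 0.01216, so v = 82.2 cm.
The image is real, inverted and reduced, on the far side of the lens.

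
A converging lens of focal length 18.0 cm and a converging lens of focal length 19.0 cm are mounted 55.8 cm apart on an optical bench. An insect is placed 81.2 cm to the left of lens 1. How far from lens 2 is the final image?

Lens 1: 1/d_i1 = 1/f₁ − 1/d_o1 = 1/(18.0) − 1/(81.2) = 0.04324, so d_i1 = 23.13 cm.
The intermediate image is 23.13 cm to the right of lens 1, which is 55.8 − (23.13) = 32.67 cm to the left of lens 2, so d_o2 = +32.67 cm.
Lens 2: 1/d_i2 = 1/f₂ − 1/d_o2 = 1/(19.0) − 1/(32.67) = 0.02202, so d_i2 = 45.4 cm.
The final image is real, 45.4 cm to the right of lens 2 (overall magnification ≈ 0.40).

45.4 cm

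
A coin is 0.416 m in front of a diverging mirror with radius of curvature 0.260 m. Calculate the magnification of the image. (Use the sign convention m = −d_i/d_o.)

f = R/2 = 0.260/2 = 0.1300 m; for a diverging mirror, f = -0.1300 m.
1/d_i = 1/f − 1/d_o = 1/(-0.1300) − 1/(0.416) = -10.10, so d_i = -0.09905 m.
m = −d_i/d_o = −(-0.09905)/(0.416) = +0.238.
The image is virtual, upright and reduced, behind the mirror.

m = +0.238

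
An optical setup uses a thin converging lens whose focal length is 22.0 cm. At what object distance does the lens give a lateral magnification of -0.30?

m = −d_i/d_o ⇒ d_i = −m·d_o.
1/f = 1/d_o + 1/d_i = 1/d_o − 1/(m·d_o) = (1 − 1/m)/d_o, so d_o = f(1 − 1/m) = (22.00)(1 − 1/(-0.30)) = 95.3 cm.

95.3 cm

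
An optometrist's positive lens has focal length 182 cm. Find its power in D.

P = +0.549 D

f = 182 cm = 1.82 m.
P = 1/f = 1/(1.82 m) = +0.549 D.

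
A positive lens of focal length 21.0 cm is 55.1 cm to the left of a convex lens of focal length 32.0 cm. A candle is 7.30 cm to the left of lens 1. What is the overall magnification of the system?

Lens 1: 1/d_i1 = 1/(21.0) − 1/(7.30) = -0.08937, so d_i1 = -11.19 cm; m₁ = −d_i1/d_o1 = +1.533.
d_o2 = 55.1 − (-11.19) = 66.29 cm.
Lens 2: 1/d_i2 = 1/(32.0) − 1/(66.29) = 0.01616, so d_i2 = 61.86 cm; m₂ = −d_i2/d_o2 = -0.9332.
m = m₁·m₂ = (+1.533)(-0.9332) = -1.43.

m = -1.43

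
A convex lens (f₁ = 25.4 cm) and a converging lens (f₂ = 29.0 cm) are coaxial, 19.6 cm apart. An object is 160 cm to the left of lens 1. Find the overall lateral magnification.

m = -0.138

Lens 1: 1/d_i1 = 1/(25.4) − 1/(160) = 0.03312, so d_i1 = 30.19 cm; m₁ = −d_i1/d_o1 = -0.1887.
d_o2 = 19.6 − (30.19) = -10.59 cm (virtual object).
Lens 2: 1/d_i2 = 1/(29.0) − 1/(-10.59) = 0.1289, so d_i2 = 7.757 cm; m₂ = −d_i2/d_o2 = +0.7325.
m = m₁·m₂ = (-0.1887)(+0.7325) = -0.138.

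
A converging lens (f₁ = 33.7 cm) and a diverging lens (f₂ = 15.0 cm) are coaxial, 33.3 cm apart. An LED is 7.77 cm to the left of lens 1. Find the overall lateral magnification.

m = +0.334

Lens 1: 1/d_i1 = 1/(33.7) − 1/(7.77) = -0.09903, so d_i1 = -10.10 cm; m₁ = −d_i1/d_o1 = +1.300.
d_o2 = 33.3 − (-10.10) = 43.40 cm.
f₂ = −15.0 cm (diverging).
Lens 2: 1/d_i2 = 1/(-15.0) − 1/(43.40) = -0.08971, so d_i2 = -11.15 cm; m₂ = −d_i2/d_o2 = +0.2568.
m = m₁·m₂ = (+1.300)(+0.2568) = +0.334.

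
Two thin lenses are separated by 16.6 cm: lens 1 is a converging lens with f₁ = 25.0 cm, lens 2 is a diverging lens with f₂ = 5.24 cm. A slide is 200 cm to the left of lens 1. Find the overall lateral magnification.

m = +0.111

Lens 1: 1/d_i1 = 1/(25.0) − 1/(200) = 0.03500, so d_i1 = 28.57 cm; m₁ = −d_i1/d_o1 = -0.1429.
d_o2 = 16.6 − (28.57) = -11.97 cm (virtual object).
f₂ = −5.24 cm (diverging).
Lens 2: 1/d_i2 = 1/(-5.24) − 1/(-11.97) = -0.1073, so d_i2 = -9.320 cm; m₂ = −d_i2/d_o2 = -0.7786.
m = m₁·m₂ = (-0.1429)(-0.7786) = +0.111.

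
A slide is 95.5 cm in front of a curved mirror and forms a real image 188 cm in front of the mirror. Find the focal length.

f = 63.3 cm (concave)

Real image ⇒ d_i = +188 cm.
1/f = 1/d_o + 1/d_i = 1/(95.5) + 1/(188) = 0.01579, so f = 63.3 cm.
Since f is positive, the curved mirror is concave.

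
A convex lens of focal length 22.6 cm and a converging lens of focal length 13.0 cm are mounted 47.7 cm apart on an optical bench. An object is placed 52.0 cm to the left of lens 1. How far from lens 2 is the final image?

Lens 1: 1/d_i1 = 1/f₁ − 1/d_o1 = 1/(22.6) − 1/(52.0) = 0.02502, so d_i1 = 39.97 cm.
The intermediate image is 39.97 cm to the right of lens 1, which is 47.7 − (39.97) = 7.730 cm to the left of lens 2, so d_o2 = +7.730 cm.
Lens 2: 1/d_i2 = 1/f₂ − 1/d_o2 = 1/(13.0) − 1/(7.730) = -0.05244, so d_i2 = -19.1 cm.
The final image is virtual, 19.1 cm to the left of lens 2 (overall magnification ≈ -1.9).

19.1 cm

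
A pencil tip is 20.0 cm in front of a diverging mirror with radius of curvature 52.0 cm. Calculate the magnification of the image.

f = R/2 = 52.0/2 = 26.00 cm; for a diverging mirror, f = -26.00 cm.
1/d_i = 1/f − 1/d_o = 1/(-26.00) − 1/(20.0) = -0.08846, so d_i = -11.30 cm.
m = −d_i/d_o = −(-11.30)/(20.0) = +0.565.
The image is virtual, upright and reduced, behind the mirror.

m = +0.565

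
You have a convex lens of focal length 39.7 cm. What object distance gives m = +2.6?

24.4 cm

m = −d_i/d_o ⇒ d_i = −m·d_o.
1/f = 1/d_o + 1/d_i = 1/d_o − 1/(m·d_o) = (1 − 1/m)/d_o, so d_o = f(1 − 1/m) = (39.70)(1 − 1/(+2.6)) = 24.4 cm.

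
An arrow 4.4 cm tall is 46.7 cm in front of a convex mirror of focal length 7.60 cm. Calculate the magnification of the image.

For a convex mirror, f = -7.60 cm.
1/d_i = 1/f − 1/d_o = 1/(-7.600) − 1/(46.7) = -0.1530, so d_i = -6.536 cm.
m = −d_i/d_o = −(-6.536)/(46.7) = +0.140.
The image is virtual, upright and reduced, behind the mirror.

m = +0.140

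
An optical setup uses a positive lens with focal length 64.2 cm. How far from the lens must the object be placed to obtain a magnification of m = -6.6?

73.9 cm

m = −d_i/d_o ⇒ d_i = −m·d_o.
1/f = 1/d_o + 1/d_i = 1/d_o − 1/(m·d_o) = (1 − 1/m)/d_o, so d_o = f(1 − 1/m) = (64.20)(1 − 1/(-6.6)) = 73.9 cm.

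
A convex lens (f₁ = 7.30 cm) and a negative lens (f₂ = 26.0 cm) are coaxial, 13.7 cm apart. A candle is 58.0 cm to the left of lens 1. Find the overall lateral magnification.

Lens 1: 1/d_i1 = 1/(7.30) − 1/(58.0) = 0.1197, so d_i1 = 8.351 cm; m₁ = −d_i1/d_o1 = -0.1440.
d_o2 = 13.7 − (8.351) = 5.349 cm.
f₂ = −26.0 cm (diverging).
Lens 2: 1/d_i2 = 1/(-26.0) − 1/(5.349) = -0.2254, so d_i2 = -4.436 cm; m₂ = −d_i2/d_o2 = +0.8294.
m = m₁·m₂ = (-0.1440)(+0.8294) = -0.119.

m = -0.119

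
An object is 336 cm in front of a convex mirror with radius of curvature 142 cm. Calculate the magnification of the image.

m = +0.174

f = R/2 = 142/2 = 71.00 cm; for a convex mirror, f = -71.00 cm.
1/d_i = 1/f − 1/d_o = 1/(-71.00) − 1/(336) = -0.01706, so d_i = -58.61 cm.
m = −d_i/d_o = −(-58.61)/(336) = +0.174.
The image is virtual, upright and reduced, behind the mirror.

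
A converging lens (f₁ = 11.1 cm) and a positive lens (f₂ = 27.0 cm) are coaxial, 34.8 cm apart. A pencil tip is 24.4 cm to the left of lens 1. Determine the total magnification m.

m = -1.79

Lens 1: 1/d_i1 = 1/(11.1) − 1/(24.4) = 0.04911, so d_i1 = 20.36 cm; m₁ = −d_i1/d_o1 = -0.8344.
d_o2 = 34.8 − (20.36) = 14.44 cm.
Lens 2: 1/d_i2 = 1/(27.0) − 1/(14.44) = -0.03222, so d_i2 = -31.04 cm; m₂ = −d_i2/d_o2 = +2.150.
m = m₁·m₂ = (-0.8344)(+2.150) = -1.79.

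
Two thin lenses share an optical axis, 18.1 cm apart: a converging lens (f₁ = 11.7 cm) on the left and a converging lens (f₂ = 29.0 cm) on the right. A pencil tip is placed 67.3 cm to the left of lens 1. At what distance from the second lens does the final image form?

Lens 1: 1/d_i1 = 1/f₁ − 1/d_o1 = 1/(11.7) − 1/(67.3) = 0.07061, so d_i1 = 14.16 cm.
The intermediate image is 14.16 cm to the right of lens 1, which is 18.1 − (14.16) = 3.940 cm to the left of lens 2, so d_o2 = +3.940 cm.
Lens 2: 1/d_i2 = 1/f₂ − 1/d_o2 = 1/(29.0) − 1/(3.940) = -0.2193, so d_i2 = -4.56 cm.
The final image is virtual, 4.56 cm to the left of lens 2 (overall magnification ≈ -0.24).

4.56 cm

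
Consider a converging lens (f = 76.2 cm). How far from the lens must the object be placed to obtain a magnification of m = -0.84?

167 cm

m = −d_i/d_o ⇒ d_i = −m·d_o.
1/f = 1/d_o + 1/d_i = 1/d_o − 1/(m·d_o) = (1 − 1/m)/d_o, so d_o = f(1 − 1/m) = (76.20)(1 − 1/(-0.84)) = 167 cm.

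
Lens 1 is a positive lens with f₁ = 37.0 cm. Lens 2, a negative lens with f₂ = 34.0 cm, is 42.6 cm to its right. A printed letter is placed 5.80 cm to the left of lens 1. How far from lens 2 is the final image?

Lens 1: 1/d_i1 = 1/f₁ − 1/d_o1 = 1/(37.0) − 1/(5.80) = -0.1454, so d_i1 = -6.878 cm.
The intermediate image is 6.878 cm to the left of lens 1 (virtual), which is 42.6 − (-6.878) = 49.48 cm to the left of lens 2, so d_o2 = +49.48 cm.
Lens 2 is diverging, so f₂ = −34.0 cm.
Lens 2: 1/d_i2 = 1/f₂ − 1/d_o2 = 1/(-34.0) − 1/(49.48) = -0.04962, so d_i2 = -20.2 cm.
The final image is virtual, 20.2 cm to the left of lens 2 (overall magnification ≈ 0.48).

20.2 cm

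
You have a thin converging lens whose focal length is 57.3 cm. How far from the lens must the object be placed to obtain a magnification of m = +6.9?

49.0 cm

m = −d_i/d_o ⇒ d_i = −m·d_o.
1/f = 1/d_o + 1/d_i = 1/d_o − 1/(m·d_o) = (1 − 1/m)/d_o, so d_o = f(1 − 1/m) = (57.30)(1 − 1/(+6.9)) = 49.0 cm.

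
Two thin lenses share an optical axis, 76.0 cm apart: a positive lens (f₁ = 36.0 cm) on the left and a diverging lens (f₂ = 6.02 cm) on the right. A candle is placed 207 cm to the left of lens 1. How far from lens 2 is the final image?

5.08 cm

Lens 1: 1/d_i1 = 1/f₁ − 1/d_o1 = 1/(36.0) − 1/(207) = 0.02295, so d_i1 = 43.58 cm.
The intermediate image is 43.58 cm to the right of lens 1, which is 76.0 − (43.58) = 32.42 cm to the left of lens 2, so d_o2 = +32.42 cm.
Lens 2 is diverging, so f₂ = −6.02 cm.
Lens 2: 1/d_i2 = 1/f₂ − 1/d_o2 = 1/(-6.02) − 1/(32.42) = -0.1970, so d_i2 = -5.08 cm.
The final image is virtual, 5.08 cm to the left of lens 2 (overall magnification ≈ -0.033).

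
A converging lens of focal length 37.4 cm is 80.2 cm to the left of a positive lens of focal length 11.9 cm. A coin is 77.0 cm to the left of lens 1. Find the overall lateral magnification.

m = -2.54

Lens 1: 1/d_i1 = 1/(37.4) − 1/(77.0) = 0.01375, so d_i1 = 72.72 cm; m₁ = −d_i1/d_o1 = -0.9444.
d_o2 = 80.2 − (72.72) = 7.480 cm.
Lens 2: 1/d_i2 = 1/(11.9) − 1/(7.480) = -0.04966, so d_i2 = -20.14 cm; m₂ = −d_i2/d_o2 = +2.692.
m = m₁·m₂ = (-0.9444)(+2.692) = -2.54.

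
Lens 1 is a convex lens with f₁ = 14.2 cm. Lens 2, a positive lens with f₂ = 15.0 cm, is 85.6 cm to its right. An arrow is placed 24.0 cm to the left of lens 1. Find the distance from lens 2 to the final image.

Lens 1: 1/d_i1 = 1/f₁ − 1/d_o1 = 1/(14.2) − 1/(24.0) = 0.02876, so d_i1 = 34.78 cm.
The intermediate image is 34.78 cm to the right of lens 1, which is 85.6 − (34.78) = 50.82 cm to the left of lens 2, so d_o2 = +50.82 cm.
Lens 2: 1/d_i2 = 1/f₂ − 1/d_o2 = 1/(15.0) − 1/(50.82) = 0.04699, so d_i2 = 21.3 cm.
The final image is real, 21.3 cm to the right of lens 2 (overall magnification ≈ 0.61).

21.3 cm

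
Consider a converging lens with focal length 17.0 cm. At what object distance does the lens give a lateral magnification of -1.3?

30.1 cm

m = −d_i/d_o ⇒ d_i = −m·d_o.
1/f = 1/d_o + 1/d_i = 1/d_o − 1/(m·d_o) = (1 − 1/m)/d_o, so d_o = f(1 − 1/m) = (17.00)(1 − 1/(-1.3)) = 30.1 cm.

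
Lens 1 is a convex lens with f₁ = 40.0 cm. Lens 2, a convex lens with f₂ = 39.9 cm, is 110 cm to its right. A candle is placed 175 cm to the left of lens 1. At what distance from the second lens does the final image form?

Lens 1: 1/d_i1 = 1/f₁ − 1/d_o1 = 1/(40.0) − 1/(175) = 0.01929, so d_i1 = 51.85 cm.
The intermediate image is 51.85 cm to the right of lens 1, which is 110 − (51.85) = 58.15 cm to the left of lens 2, so d_o2 = +58.15 cm.
Lens 2: 1/d_i2 = 1/f₂ − 1/d_o2 = 1/(39.9) − 1/(58.15) = 0.007866, so d_i2 = 127 cm.
The final image is real, 127 cm to the right of lens 2 (overall magnification ≈ 0.65).

127 cm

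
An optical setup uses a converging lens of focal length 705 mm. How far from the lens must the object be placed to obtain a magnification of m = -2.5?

987 mm

m = −d_i/d_o ⇒ d_i = −m·d_o.
1/f = 1/d_o + 1/d_i = 1/d_o − 1/(m·d_o) = (1 − 1/m)/d_o, so d_o = f(1 − 1/m) = (705.0)(1 − 1/(-2.5)) = 987 mm.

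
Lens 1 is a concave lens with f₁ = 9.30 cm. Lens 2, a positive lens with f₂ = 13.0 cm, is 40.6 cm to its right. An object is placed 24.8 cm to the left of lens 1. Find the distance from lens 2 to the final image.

Lens 1 is diverging, so f₁ = −9.30 cm.
Lens 1: 1/d_i1 = 1/f₁ − 1/d_o1 = 1/(-9.30) − 1/(24.8) = -0.1478, so d_i1 = -6.764 cm.
The intermediate image is 6.764 cm to the left of lens 1 (virtual), which is 40.6 − (-6.764) = 47.36 cm to the left of lens 2, so d_o2 = +47.36 cm.
Lens 2: 1/d_i2 = 1/f₂ − 1/d_o2 = 1/(13.0) − 1/(47.36) = 0.05581, so d_i2 = 17.9 cm.
The final image is real, 17.9 cm to the right of lens 2 (overall magnification ≈ -0.10).

17.9 cm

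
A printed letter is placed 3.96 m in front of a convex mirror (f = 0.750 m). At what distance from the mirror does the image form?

0.631 m

For a convex mirror, f = -0.750 m.
Mirror equation: 1/q = 1/f − 1/p = 1/(-0.7500) − 1/(3.96) = -1.333 − 0.2525 = -1.586, so q = -0.631 m.
The image is virtual, upright and reduced, behind the mirror.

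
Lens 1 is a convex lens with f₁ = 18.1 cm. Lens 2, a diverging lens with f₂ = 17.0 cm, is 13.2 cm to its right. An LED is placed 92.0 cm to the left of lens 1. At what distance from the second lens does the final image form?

20.7 cm

Lens 1: 1/d_i1 = 1/f₁ − 1/d_o1 = 1/(18.1) − 1/(92.0) = 0.04438, so d_i1 = 22.53 cm.
The intermediate image is 22.53 cm to the right of lens 1, which lies 9.330 cm to the right of lens 2 — a virtual object — so d_o2 = −9.330 cm.
Lens 2 is diverging, so f₂ = −17.0 cm.
Lens 2: 1/d_i2 = 1/f₂ − 1/d_o2 = 1/(-17.0) − 1/(-9.330) = 0.04836, so d_i2 = 20.7 cm.
The final image is real, 20.7 cm to the right of lens 2 (overall magnification ≈ -0.54).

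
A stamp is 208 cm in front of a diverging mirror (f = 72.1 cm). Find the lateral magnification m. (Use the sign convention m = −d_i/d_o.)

m = +0.257

For a diverging mirror, f = -72.1 cm.
1/d_i = 1/f − 1/d_o = 1/(-72.10) − 1/(208) = -0.01868, so d_i = -53.54 cm.
m = −d_i/d_o = −(-53.54)/(208) = +0.257.
The image is virtual, upright and reduced, behind the mirror.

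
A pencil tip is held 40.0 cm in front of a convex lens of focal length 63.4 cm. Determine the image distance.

Thin-lens equation: 1/s_i = 1/f − 1/s_o = 1/(63.40) − 1/(40.0) = 0.01577 − 0.02500 = -0.009227, so s_i = -108 cm.
The image is virtual, upright and enlarged, on the same side as the object.

108 cm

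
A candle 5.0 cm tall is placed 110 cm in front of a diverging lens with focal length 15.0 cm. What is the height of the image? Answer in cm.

0.600 cm

For a diverging lens, f = -15.0 cm.
1/d_i = 1/f − 1/d_o = 1/(-15.00) − 1/(110) = -0.07576, so d_i = -13.20 cm.
m = −d_i/d_o = +0.1200.
|h_i| = |m|·h_o = 0.1200 × 5.0 = 0.600 cm. The image is virtual, upright and reduced, on the same side as the object.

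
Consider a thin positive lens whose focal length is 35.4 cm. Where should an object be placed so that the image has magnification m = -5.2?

m = −d_i/d_o ⇒ d_i = −m·d_o.
1/f = 1/d_o + 1/d_i = 1/d_o − 1/(m·d_o) = (1 − 1/m)/d_o, so d_o = f(1 − 1/m) = (35.40)(1 − 1/(-5.2)) = 42.2 cm.

42.2 cm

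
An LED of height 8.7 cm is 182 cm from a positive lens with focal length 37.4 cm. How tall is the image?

1/d_i = 1/f − 1/d_o = 1/(37.40) − 1/(182) = 0.02124, so d_i = 47.07 cm.
m = −d_i/d_o = -0.2586.
|h_i| = |m|·h_o = 0.2586 × 8.7 = 2.25 cm. The image is real, inverted and reduced, on the far side of the lens.

2.25 cm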